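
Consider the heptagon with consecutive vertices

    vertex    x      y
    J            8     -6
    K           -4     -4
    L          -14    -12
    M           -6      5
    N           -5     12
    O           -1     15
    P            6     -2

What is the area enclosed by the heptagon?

212

Apply the shoelace (surveyor's) formula: 2A = Σ (x_i·y_{i+1} − x_{i+1}·y_i), indices taken mod 7.
Σ = (-56) + (-8) + (-142) + (-47) + (-63) + (-88) + (-20) = -424
Area = |Σ|/2 = 212.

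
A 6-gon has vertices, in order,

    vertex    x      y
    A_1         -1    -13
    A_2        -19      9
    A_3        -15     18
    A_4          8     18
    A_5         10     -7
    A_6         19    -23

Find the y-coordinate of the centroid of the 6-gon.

2.125

Apply the shoelace formula. First the cross-terms c_i = x_i·y_{i+1} − x_{i+1}·y_i:
  -256, -207, -414, -236, -97, -270  ⇒  2A = -1480, A = -740.
Then Σ (y_i + y_{i+1})·c_i = -9435, so ȳ = -9435 / (6·(-740)) = 2.125.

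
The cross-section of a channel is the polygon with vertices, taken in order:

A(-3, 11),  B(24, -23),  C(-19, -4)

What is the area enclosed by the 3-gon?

Σ = (-195) + (-533) + (-221) = -949
Area = |Σ|/2 = 474.5.

474.5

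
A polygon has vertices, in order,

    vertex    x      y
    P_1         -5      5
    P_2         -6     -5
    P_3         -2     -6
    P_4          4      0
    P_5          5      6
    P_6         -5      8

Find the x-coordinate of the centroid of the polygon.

Apply the shoelace (surveyor's) formula. First the cross-terms c_i = x_i·y_{i+1} − x_{i+1}·y_i:
  55, 26, 24, 24, 70, 15  ⇒  2A = 214, A = 107.
Then Σ (x_i + x_{i+1})·c_i = -699, so x̄ = -699 / (6·107) = -233/214.

-233/214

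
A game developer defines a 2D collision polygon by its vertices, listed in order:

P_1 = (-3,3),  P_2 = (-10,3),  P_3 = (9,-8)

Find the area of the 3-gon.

Apply the shoelace (surveyor's) formula: 2A = Σ (x_i·y_{i+1} − x_{i+1}·y_i), indices taken mod 3.
Σ = (21) + (53) + (3) = 77
Area = |Σ|/2 = 38.5.

38.5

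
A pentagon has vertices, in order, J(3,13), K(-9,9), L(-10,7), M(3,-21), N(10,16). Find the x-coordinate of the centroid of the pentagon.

86/105

Apply Gauss's area formula. First the cross-terms c_i = x_i·y_{i+1} − x_{i+1}·y_i:
  144, 27, 189, 258, 82  ⇒  2A = 700, A = 350.
Then Σ (x_i + x_{i+1})·c_i = 1720, so x̄ = 1720 / (6·350) = 86/105.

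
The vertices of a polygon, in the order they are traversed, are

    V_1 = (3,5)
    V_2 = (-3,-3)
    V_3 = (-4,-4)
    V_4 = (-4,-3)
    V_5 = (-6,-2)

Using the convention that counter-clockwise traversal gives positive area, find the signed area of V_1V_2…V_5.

-16

Σ = (6) + (0) + (-4) + (-10) + (-24) = -32
Signed area = Σ/2 = -16 (negative ⇒ clockwise traversal).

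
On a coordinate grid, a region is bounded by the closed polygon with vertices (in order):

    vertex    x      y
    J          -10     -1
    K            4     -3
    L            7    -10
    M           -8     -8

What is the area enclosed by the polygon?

Apply the shoelace (surveyor's) formula: 2A = Σ (x_i·y_{i+1} − x_{i+1}·y_i), indices taken mod 4.
Σ = (34) + (-19) + (-136) + (-72) = -193
Area = |Σ|/2 = 96.5.

96.5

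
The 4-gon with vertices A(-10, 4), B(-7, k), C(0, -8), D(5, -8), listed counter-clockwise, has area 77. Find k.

The doubled signed area Σ (x_i y_{i+1} − x_{i+1} y_i) is linear in k.
With k=0 it equals 64; the coefficient of k is -10 (from the two edges through B).
So -10·k + 64 = 2·77 = 154 ⇒ k = -9.

-9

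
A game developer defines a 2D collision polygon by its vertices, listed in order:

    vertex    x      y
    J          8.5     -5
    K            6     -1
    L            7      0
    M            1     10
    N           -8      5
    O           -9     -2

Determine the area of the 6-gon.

Σ = (21.5) + (7) + (70) + (85) + (61) + (62) = 306.5
Area = |Σ|/2 = 153.25.

153.25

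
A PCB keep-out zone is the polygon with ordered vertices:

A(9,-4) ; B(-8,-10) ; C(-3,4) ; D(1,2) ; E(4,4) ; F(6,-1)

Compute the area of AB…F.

Apply the surveyor's formula: 2A = Σ (x_i·y_{i+1} − x_{i+1}·y_i), indices taken mod 6.
A→B: (9)(-10) − (-8)(-4) = -122
B→C: (-8)(4) − (-3)(-10) = -62
C→D: (-3)(2) − (1)(4) = -10
D→E: (1)(4) − (4)(2) = -4
E→F: (4)(-1) − (6)(4) = -28
F→A: (6)(-4) − (9)(-1) = -15
Σ = -241
Area = |Σ|/2 = 120.5.

120.5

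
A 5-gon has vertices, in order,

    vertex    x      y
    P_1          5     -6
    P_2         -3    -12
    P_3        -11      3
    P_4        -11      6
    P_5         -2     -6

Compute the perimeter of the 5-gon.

|P_1P_2| = √((-8)² + (-6)²) = √100 = 10
|P_2P_3| = √((-8)² + (15)²) = √289 = 17
|P_3P_4| = √((0)² + (3)²) = √9 = 3
|P_4P_5| = √((9)² + (-12)²) = √225 = 15
|P_5P_1| = √((7)² + (0)²) = √49 = 7
Perimeter = 10 + 17 + 3 + 15 + 7 = 52.

52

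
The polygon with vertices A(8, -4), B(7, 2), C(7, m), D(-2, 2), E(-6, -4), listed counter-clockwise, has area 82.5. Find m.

The doubled signed area Σ (x_i y_{i+1} − x_{i+1} y_i) is linear in m.
With m=0 it equals 120; the coefficient of m is 9 (from the two edges through C).
So 9·m + 120 = 2·82.5 = 165 ⇒ m = 5.

5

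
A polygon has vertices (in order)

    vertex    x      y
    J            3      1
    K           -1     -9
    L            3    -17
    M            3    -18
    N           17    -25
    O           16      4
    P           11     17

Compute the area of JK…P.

Σ = (-26) + (44) + (-3) + (231) + (468) + (228) + (-40) = 902
Area = |Σ|/2 = 451.

451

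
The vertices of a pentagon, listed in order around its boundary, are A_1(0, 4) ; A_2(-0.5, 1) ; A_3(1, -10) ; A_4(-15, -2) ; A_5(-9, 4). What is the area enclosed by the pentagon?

130

Σ = (2) + (4) + (-152) + (-78) + (-36) = -260
Area = |Σ|/2 = 130.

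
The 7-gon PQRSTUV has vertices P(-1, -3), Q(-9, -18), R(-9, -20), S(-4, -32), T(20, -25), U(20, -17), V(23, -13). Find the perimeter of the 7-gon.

96

|PQ| = √((-8)² + (-15)²) = √289 = 17
|QR| = √((0)² + (-2)²) = √4 = 2
|RS| = √((5)² + (-12)²) = √169 = 13
|ST| = √((24)² + (7)²) = √625 = 25
|TU| = √((0)² + (8)²) = √64 = 8
|UV| = √((3)² + (4)²) = √25 = 5
|VP| = √((-24)² + (10)²) = √676 = 26
Perimeter = 17 + 2 + 13 + 25 + 8 + 5 + 26 = 96.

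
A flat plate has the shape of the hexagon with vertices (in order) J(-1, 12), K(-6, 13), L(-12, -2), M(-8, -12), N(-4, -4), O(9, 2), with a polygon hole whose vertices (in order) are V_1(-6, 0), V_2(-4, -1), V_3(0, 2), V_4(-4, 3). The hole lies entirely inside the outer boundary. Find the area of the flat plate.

226.5

Outer boundary:
Σ = (59) + (168) + (128) + (-16) + (28) + (110) = 477
Area = |Σ|/2 = 238.5.
Hole:
V_1→V_2: (-6)(-1) − (-4)(0) = 6
V_2→V_3: (-4)(2) − (0)(-1) = -8
V_3→V_4: (0)(3) − (-4)(2) = 8
V_4→V_1: (-4)(0) − (-6)(3) = 18
Σ = 24
Area = |Σ|/2 = 12.
Net area = 238.5 − 12 = 226.5.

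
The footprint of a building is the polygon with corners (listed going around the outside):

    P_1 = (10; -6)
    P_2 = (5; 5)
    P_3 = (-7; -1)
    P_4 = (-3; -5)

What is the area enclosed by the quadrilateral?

105

P_1→P_2: (10)(5) − (5)(-6) = 80
P_2→P_3: (5)(-1) − (-7)(5) = 30
P_3→P_4: (-7)(-5) − (-3)(-1) = 32
P_4→P_1: (-3)(-6) − (10)(-5) = 68
Σ = 210
Area = |Σ|/2 = 105.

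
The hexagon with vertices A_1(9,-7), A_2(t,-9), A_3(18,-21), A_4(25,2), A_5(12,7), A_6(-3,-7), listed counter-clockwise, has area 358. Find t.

Write out the shoelace sum; only the two edges meeting at A_2 involve t:
2·Area = [(9·(-9) − t·(-7)) + (t·(-21) − 18·(-9))] + 733
       = -14·t + 814 = 716
⇒ t = 7.

7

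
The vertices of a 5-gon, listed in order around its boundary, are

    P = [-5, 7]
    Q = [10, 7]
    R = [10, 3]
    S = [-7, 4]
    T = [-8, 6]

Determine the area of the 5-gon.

P→Q: (-5)(7) − (10)(7) = -105
Q→R: (10)(3) − (10)(7) = -40
R→S: (10)(4) − (-7)(3) = 61
S→T: (-7)(6) − (-8)(4) = -10
T→P: (-8)(7) − (-5)(6) = -26
Σ = -120
Area = |Σ|/2 = 60.

60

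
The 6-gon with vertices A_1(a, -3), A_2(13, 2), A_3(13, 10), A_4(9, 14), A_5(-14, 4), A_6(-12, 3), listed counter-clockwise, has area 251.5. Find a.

6

The doubled signed area Σ (x_i y_{i+1} − x_{i+1} y_i) is linear in a.
With a=0 it equals 509; the coefficient of a is -1 (from the two edges through A_1).
So -1·a + 509 = 2·251.5 = 503 ⇒ a = 6.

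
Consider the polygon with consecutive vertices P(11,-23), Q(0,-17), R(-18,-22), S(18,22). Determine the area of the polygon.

574.5

Apply the shoelace formula: 2A = Σ (x_i·y_{i+1} − x_{i+1}·y_i), indices taken mod 4.
P→Q: (11)(-17) − (0)(-23) = -187
Q→R: (0)(-22) − (-18)(-17) = -306
R→S: (-18)(22) − (18)(-22) = 0
S→P: (18)(-23) − (11)(22) = -656
Σ = -1149
Area = |Σ|/2 = 574.5.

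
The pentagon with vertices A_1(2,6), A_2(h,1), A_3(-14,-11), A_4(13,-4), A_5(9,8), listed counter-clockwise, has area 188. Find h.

Write out the shoelace sum; only the two edges meeting at A_2 involve h:
2·Area = [(2·1 − h·6) + (h·(-11) − (-14)·1)] + 377
       = -17·h + 393 = 376
⇒ h = 1.

1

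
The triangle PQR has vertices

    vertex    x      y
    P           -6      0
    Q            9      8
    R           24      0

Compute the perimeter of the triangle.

|PQ| = √((15)² + (8)²) = √289 = 17
|QR| = √((15)² + (-8)²) = √289 = 17
|RP| = √((-30)² + (0)²) = √900 = 30
Perimeter = 17 + 17 + 30 = 64.

64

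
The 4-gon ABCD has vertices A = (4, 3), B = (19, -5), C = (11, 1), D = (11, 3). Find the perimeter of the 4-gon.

36

|AB| = √((15)² + (-8)²) = √289 = 17
|BC| = √((-8)² + (6)²) = √100 = 10
|CD| = √((0)² + (2)²) = √4 = 2
|DA| = √((-7)² + (0)²) = √49 = 7
Perimeter = 17 + 10 + 2 + 7 = 36.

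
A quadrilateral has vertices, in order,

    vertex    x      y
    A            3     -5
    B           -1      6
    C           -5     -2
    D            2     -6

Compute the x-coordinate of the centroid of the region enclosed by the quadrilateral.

Apply the shoelace (surveyor's) formula. First the cross-terms c_i = x_i·y_{i+1} − x_{i+1}·y_i:
  13, 32, 34, 8  ⇒  2A = 87, A = 43.5.
Then Σ (x_i + x_{i+1})·c_i = -228, so x̄ = -228 / (6·43.5) = -76/87.

-76/87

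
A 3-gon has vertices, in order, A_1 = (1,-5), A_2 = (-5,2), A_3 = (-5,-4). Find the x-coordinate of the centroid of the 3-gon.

-3

Apply Gauss's area formula. First the cross-terms c_i = x_i·y_{i+1} − x_{i+1}·y_i:
  -23, 30, 29  ⇒  2A = 36, A = 18.
Then Σ (x_i + x_{i+1})·c_i = -324, so x̄ = -324 / (6·18) = -3.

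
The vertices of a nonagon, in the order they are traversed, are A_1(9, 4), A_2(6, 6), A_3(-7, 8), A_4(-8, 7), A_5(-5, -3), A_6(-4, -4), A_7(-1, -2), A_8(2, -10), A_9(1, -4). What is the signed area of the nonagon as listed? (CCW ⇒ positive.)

Σ = (30) + (90) + (15) + (59) + (8) + (4) + (14) + (2) + (40) = 262
Signed area = Σ/2 = 131 (positive ⇒ counter-clockwise traversal).

131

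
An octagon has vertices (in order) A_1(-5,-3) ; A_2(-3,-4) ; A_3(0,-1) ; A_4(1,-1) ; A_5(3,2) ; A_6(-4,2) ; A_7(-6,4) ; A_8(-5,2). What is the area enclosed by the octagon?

Apply the shoelace (surveyor's) formula: 2A = Σ (x_i·y_{i+1} − x_{i+1}·y_i), indices taken mod 8.
Σ = (11) + (3) + (1) + (5) + (14) + (-4) + (8) + (25) = 63
Area = |Σ|/2 = 31.5.

31.5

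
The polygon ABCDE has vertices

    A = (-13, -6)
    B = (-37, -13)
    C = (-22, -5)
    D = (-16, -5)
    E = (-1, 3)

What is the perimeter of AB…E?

|AB| = √((-24)² + (-7)²) = √625 = 25
|BC| = √((15)² + (8)²) = √289 = 17
|CD| = √((6)² + (0)²) = √36 = 6
|DE| = √((15)² + (8)²) = √289 = 17
|EA| = √((-12)² + (-9)²) = √225 = 15
Perimeter = 25 + 17 + 6 + 17 + 15 = 80.

80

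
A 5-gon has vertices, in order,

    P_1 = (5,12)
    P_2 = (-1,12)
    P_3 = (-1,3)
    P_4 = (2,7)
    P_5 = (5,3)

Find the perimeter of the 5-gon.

34

|P_1P_2| = √((-6)² + (0)²) = √36 = 6
|P_2P_3| = √((0)² + (-9)²) = √81 = 9
|P_3P_4| = √((3)² + (4)²) = √25 = 5
|P_4P_5| = √((3)² + (-4)²) = √25 = 5
|P_5P_1| = √((0)² + (9)²) = √81 = 9
Perimeter = 6 + 9 + 5 + 5 + 9 = 34.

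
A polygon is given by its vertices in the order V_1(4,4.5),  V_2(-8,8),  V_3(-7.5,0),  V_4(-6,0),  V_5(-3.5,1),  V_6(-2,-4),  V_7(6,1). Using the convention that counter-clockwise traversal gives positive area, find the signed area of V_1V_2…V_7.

Σ = (68) + (60) + (0) + (-6) + (16) + (22) + (23) = 183
Signed area = Σ/2 = 91.5 (positive ⇒ counter-clockwise traversal).

91.5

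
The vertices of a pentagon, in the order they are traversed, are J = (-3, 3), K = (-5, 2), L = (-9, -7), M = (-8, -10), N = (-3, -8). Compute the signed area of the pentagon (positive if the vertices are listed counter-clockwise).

48.5

Cross-terms: 9, 53, 34, 34, -33  ⇒  Σ = 97
Signed area = Σ/2 = 48.5 (positive ⇒ counter-clockwise traversal).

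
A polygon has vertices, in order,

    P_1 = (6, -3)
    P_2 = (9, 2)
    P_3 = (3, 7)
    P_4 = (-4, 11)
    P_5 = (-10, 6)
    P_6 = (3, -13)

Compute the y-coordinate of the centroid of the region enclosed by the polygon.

191/212

Apply the shoelace (surveyor's) formula. First the cross-terms c_i = x_i·y_{i+1} − x_{i+1}·y_i:
  39, 57, 61, 86, 112, 69  ⇒  2A = 424, A = 212.
Then Σ (y_i + y_{i+1})·c_i = 1146, so ȳ = 1146 / (6·212) = 191/212.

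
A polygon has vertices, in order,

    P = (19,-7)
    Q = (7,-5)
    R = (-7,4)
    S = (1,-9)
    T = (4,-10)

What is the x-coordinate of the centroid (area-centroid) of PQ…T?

Apply the shoelace (surveyor's) formula. First the cross-terms c_i = x_i·y_{i+1} − x_{i+1}·y_i:
  -46, -7, 59, 26, 162  ⇒  2A = 194, A = 97.
Then Σ (x_i + x_{i+1})·c_i = 2306, so x̄ = 2306 / (6·97) = 1153/291.

1153/291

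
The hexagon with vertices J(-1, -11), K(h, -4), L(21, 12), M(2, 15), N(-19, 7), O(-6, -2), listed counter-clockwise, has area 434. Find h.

The doubled signed area Σ (x_i y_{i+1} − x_{i+1} y_i) is linear in h.
With h=0 it equals 822; the coefficient of h is 23 (from the two edges through K).
So 23·h + 822 = 2·434 = 868 ⇒ h = 2.

2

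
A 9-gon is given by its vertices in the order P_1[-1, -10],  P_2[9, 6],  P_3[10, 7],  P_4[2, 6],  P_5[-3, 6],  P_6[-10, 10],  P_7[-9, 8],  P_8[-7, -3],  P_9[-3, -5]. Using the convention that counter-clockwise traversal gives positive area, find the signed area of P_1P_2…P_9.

P_1→P_2: (-1)(6) − (9)(-10) = 84
P_2→P_3: (9)(7) − (10)(6) = 3
P_3→P_4: (10)(6) − (2)(7) = 46
P_4→P_5: (2)(6) − (-3)(6) = 30
P_5→P_6: (-3)(10) − (-10)(6) = 30
P_6→P_7: (-10)(8) − (-9)(10) = 10
P_7→P_8: (-9)(-3) − (-7)(8) = 83
P_8→P_9: (-7)(-5) − (-3)(-3) = 26
P_9→P_1: (-3)(-10) − (-1)(-5) = 25
Σ = 337
Signed area = Σ/2 = 168.5 (positive ⇒ counter-clockwise traversal).

168.5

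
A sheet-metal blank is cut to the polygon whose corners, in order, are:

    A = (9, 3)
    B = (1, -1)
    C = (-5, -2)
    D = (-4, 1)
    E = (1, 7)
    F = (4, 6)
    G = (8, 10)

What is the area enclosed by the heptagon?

Σ = (-12) + (-7) + (-13) + (-29) + (-22) + (-8) + (-66) = -157
Area = |Σ|/2 = 78.5.

78.5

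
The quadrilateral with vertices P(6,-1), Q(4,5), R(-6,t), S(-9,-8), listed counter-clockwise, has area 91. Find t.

The doubled signed area Σ (x_i y_{i+1} − x_{i+1} y_i) is linear in t.
With t=0 it equals 169; the coefficient of t is 13 (from the two edges through R).
So 13·t + 169 = 2·91 = 182 ⇒ t = 1.

1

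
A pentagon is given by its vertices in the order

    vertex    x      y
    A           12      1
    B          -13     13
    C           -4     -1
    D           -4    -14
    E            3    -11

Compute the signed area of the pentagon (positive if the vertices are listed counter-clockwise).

253.5

Apply the shoelace (surveyor's) formula: 2A = Σ (x_i·y_{i+1} − x_{i+1}·y_i), indices taken mod 5.
Σ = (169) + (65) + (52) + (86) + (135) = 507
Signed area = Σ/2 = 253.5 (positive ⇒ counter-clockwise traversal).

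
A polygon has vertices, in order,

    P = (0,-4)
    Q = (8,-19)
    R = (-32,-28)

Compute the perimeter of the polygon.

98

|PQ| = √((8)² + (-15)²) = √289 = 17
|QR| = √((-40)² + (-9)²) = √1681 = 41
|RP| = √((32)² + (24)²) = √1600 = 40
Perimeter = 17 + 41 + 40 = 98.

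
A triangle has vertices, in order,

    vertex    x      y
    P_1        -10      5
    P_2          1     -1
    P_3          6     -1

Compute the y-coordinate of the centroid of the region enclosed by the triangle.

Apply the shoelace (surveyor's) formula. First the cross-terms c_i = x_i·y_{i+1} − x_{i+1}·y_i:
  5, 5, 20  ⇒  2A = 30, A = 15.
Then Σ (y_i + y_{i+1})·c_i = 90, so ȳ = 90 / (6·15) = 1.

1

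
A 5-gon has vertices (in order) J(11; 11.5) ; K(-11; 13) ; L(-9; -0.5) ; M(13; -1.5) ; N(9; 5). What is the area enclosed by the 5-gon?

269.5

Apply Gauss's area formula: 2A = Σ (x_i·y_{i+1} − x_{i+1}·y_i), indices taken mod 5.
J→K: (11)(13) − (-11)(11.5) = 269.5
K→L: (-11)(-0.5) − (-9)(13) = 122.5
L→M: (-9)(-1.5) − (13)(-0.5) = 20
M→N: (13)(5) − (9)(-1.5) = 78.5
N→J: (9)(11.5) − (11)(5) = 48.5
Σ = 539
Area = |Σ|/2 = 269.5.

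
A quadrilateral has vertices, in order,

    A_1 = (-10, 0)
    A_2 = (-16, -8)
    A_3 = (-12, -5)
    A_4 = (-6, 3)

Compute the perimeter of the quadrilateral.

|A_1A_2| = √((-6)² + (-8)²) = √100 = 10
|A_2A_3| = √((4)² + (3)²) = √25 = 5
|A_3A_4| = √((6)² + (8)²) = √100 = 10
|A_4A_1| = √((-4)² + (-3)²) = √25 = 5
Perimeter = 10 + 5 + 10 + 5 = 30.

30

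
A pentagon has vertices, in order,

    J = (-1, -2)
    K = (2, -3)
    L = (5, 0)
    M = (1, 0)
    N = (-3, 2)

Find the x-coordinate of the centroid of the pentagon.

19/24

Apply Gauss's area formula. First the cross-terms c_i = x_i·y_{i+1} − x_{i+1}·y_i:
  7, 15, 0, 2, 8  ⇒  2A = 32, A = 16.
Then Σ (x_i + x_{i+1})·c_i = 76, so x̄ = 76 / (6·16) = 19/24.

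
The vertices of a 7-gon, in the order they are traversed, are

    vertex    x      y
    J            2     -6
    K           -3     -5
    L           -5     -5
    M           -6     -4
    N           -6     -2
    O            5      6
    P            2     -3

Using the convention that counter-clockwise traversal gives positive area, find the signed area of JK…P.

Σ = (-28) + (-10) + (-10) + (-12) + (-26) + (-27) + (-6) = -119
Signed area = Σ/2 = -59.5 (negative ⇒ clockwise traversal).

-59.5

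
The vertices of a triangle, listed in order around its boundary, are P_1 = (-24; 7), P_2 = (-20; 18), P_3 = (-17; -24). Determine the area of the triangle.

100.5

P_1→P_2: (-24)(18) − (-20)(7) = -292
P_2→P_3: (-20)(-24) − (-17)(18) = 786
P_3→P_1: (-17)(7) − (-24)(-24) = -695
Σ = -201
Area = |Σ|/2 = 100.5.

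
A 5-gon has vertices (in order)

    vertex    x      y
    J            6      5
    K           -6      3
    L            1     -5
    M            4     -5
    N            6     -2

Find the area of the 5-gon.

77

Cross-terms: 48, 27, 15, 22, 42  ⇒  Σ = 154
Area = |Σ|/2 = 77.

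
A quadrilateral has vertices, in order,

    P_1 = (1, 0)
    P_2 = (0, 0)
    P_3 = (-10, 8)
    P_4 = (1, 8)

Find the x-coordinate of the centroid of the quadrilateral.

Apply Gauss's area formula. First the cross-terms c_i = x_i·y_{i+1} − x_{i+1}·y_i:
  0, 0, -88, -8  ⇒  2A = -96, A = -48.
Then Σ (x_i + x_{i+1})·c_i = 776, so x̄ = 776 / (6·(-48)) = -97/36.

-97/36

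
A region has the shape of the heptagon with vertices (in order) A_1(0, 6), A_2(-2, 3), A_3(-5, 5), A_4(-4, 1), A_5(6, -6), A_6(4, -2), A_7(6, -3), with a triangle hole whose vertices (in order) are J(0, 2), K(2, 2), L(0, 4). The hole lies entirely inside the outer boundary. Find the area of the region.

47

Outer boundary:
Apply the shoelace (surveyor's) formula: 2A = Σ (x_i·y_{i+1} − x_{i+1}·y_i), indices taken mod 7.
Cross-terms: 12, 5, 15, 18, 12, 0, 36  ⇒  Σ = 98
Area = |Σ|/2 = 49.
Hole:
Apply Gauss's area formula: 2A = Σ (x_i·y_{i+1} − x_{i+1}·y_i), indices taken mod 3.
Σ = (-4) + (8) + (0) = 4
Area = |Σ|/2 = 2.
Net area = 49 − 2 = 47.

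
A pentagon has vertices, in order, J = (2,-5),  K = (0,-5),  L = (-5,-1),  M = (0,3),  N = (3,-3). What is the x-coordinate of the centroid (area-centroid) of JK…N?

Apply the surveyor's formula. First the cross-terms c_i = x_i·y_{i+1} − x_{i+1}·y_i:
  -10, -25, -15, -9, -9  ⇒  2A = -68, A = -34.
Then Σ (x_i + x_{i+1})·c_i = 108, so x̄ = 108 / (6·(-34)) = -9/17.

-9/17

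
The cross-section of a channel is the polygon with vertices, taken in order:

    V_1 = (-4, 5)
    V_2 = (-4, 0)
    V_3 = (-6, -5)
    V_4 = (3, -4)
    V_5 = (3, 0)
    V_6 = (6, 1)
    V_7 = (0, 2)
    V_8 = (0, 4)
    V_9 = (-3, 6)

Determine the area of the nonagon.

Apply the surveyor's formula: 2A = Σ (x_i·y_{i+1} − x_{i+1}·y_i), indices taken mod 9.
V_1→V_2: (-4)(0) − (-4)(5) = 20
V_2→V_3: (-4)(-5) − (-6)(0) = 20
V_3→V_4: (-6)(-4) − (3)(-5) = 39
V_4→V_5: (3)(0) − (3)(-4) = 12
V_5→V_6: (3)(1) − (6)(0) = 3
V_6→V_7: (6)(2) − (0)(1) = 12
V_7→V_8: (0)(4) − (0)(2) = 0
V_8→V_9: (0)(6) − (-3)(4) = 12
V_9→V_1: (-3)(5) − (-4)(6) = 9
Σ = 127
Area = |Σ|/2 = 63.5.

63.5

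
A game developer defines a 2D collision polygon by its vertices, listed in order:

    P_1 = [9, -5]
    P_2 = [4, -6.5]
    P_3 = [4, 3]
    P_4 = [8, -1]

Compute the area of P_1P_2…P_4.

29.75

P_1→P_2: (9)(-6.5) − (4)(-5) = -38.5
P_2→P_3: (4)(3) − (4)(-6.5) = 38
P_3→P_4: (4)(-1) − (8)(3) = -28
P_4→P_1: (8)(-5) − (9)(-1) = -31
Σ = -59.5
Area = |Σ|/2 = 29.75.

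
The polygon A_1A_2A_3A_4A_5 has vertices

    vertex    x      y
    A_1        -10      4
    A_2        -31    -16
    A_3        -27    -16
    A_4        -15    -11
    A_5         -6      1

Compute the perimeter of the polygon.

66

|A_1A_2| = √((-21)² + (-20)²) = √841 = 29
|A_2A_3| = √((4)² + (0)²) = √16 = 4
|A_3A_4| = √((12)² + (5)²) = √169 = 13
|A_4A_5| = √((9)² + (12)²) = √225 = 15
|A_5A_1| = √((-4)² + (3)²) = √25 = 5
Perimeter = 29 + 4 + 13 + 15 + 5 = 66.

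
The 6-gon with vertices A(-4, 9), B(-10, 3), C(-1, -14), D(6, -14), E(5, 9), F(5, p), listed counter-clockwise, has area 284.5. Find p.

14

Write out the shoelace sum; only the two edges meeting at F involve p:
2·Area = [(5·p − 5·9) + (5·9 − (-4)·p)] + 443
       = 9·p + 443 = 569
⇒ p = 14.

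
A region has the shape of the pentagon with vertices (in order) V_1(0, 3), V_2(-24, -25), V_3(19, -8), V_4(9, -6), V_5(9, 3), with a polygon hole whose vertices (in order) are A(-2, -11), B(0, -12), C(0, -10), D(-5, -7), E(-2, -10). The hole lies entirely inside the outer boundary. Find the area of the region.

Outer boundary:
V_1→V_2: (0)(-25) − (-24)(3) = 72
V_2→V_3: (-24)(-8) − (19)(-25) = 667
V_3→V_4: (19)(-6) − (9)(-8) = -42
V_4→V_5: (9)(3) − (9)(-6) = 81
V_5→V_1: (9)(3) − (0)(3) = 27
Σ = 805
Area = |Σ|/2 = 402.5.
Hole:
Σ = (24) + (0) + (-50) + (36) + (2) = 12
Area = |Σ|/2 = 6.
Net area = 402.5 − 6 = 396.5.

396.5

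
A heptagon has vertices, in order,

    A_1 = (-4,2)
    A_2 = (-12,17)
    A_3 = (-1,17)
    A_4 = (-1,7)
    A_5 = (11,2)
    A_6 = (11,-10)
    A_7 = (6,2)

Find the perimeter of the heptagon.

86

|A_1A_2| = √((-8)² + (15)²) = √289 = 17
|A_2A_3| = √((11)² + (0)²) = √121 = 11
|A_3A_4| = √((0)² + (-10)²) = √100 = 10
|A_4A_5| = √((12)² + (-5)²) = √169 = 13
|A_5A_6| = √((0)² + (-12)²) = √144 = 12
|A_6A_7| = √((-5)² + (12)²) = √169 = 13
|A_7A_1| = √((-10)² + (0)²) = √100 = 10
Perimeter = 17 + 11 + 10 + 13 + 12 + 13 + 10 = 86.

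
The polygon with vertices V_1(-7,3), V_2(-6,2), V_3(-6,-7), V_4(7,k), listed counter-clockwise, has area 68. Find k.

8

Write out the shoelace sum; only the two edges meeting at V_4 involve k:
2·Area = [((-6)·k − 7·(-7)) + (7·3 − (-7)·k)] + 58
       = 1·k + 128 = 136
⇒ k = 8.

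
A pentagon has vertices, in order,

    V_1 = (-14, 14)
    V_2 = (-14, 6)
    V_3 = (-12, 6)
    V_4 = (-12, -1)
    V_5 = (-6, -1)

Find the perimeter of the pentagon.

40

|V_1V_2| = √((0)² + (-8)²) = √64 = 8
|V_2V_3| = √((2)² + (0)²) = √4 = 2
|V_3V_4| = √((0)² + (-7)²) = √49 = 7
|V_4V_5| = √((6)² + (0)²) = √36 = 6
|V_5V_1| = √((-8)² + (15)²) = √289 = 17
Perimeter = 8 + 2 + 7 + 6 + 17 = 40.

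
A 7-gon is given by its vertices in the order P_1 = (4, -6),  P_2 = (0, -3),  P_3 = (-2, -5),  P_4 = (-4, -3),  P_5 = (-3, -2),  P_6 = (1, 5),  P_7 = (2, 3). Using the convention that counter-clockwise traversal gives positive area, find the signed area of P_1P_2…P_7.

-38.5

Σ = (-12) + (-6) + (-14) + (-1) + (-13) + (-7) + (-24) = -77
Signed area = Σ/2 = -38.5 (negative ⇒ clockwise traversal).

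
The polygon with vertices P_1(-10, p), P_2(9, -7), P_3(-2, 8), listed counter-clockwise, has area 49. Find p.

10

Write out the shoelace sum; only the two edges meeting at P_1 involve p:
2·Area = [((-2)·p − (-10)·8) + ((-10)·(-7) − 9·p)] + 58
       = -11·p + 208 = 98
⇒ p = 10.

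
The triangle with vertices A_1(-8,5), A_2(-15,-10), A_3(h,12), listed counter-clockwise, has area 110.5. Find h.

10

Write out the shoelace sum; only the two edges meeting at A_3 involve h:
2·Area = [((-15)·12 − h·(-10)) + (h·5 − (-8)·12)] + 155
       = 15·h + 71 = 221
⇒ h = 10.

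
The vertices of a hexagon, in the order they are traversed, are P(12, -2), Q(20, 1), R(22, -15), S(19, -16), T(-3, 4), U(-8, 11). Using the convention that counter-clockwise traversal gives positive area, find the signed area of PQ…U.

Apply the shoelace (surveyor's) formula: 2A = Σ (x_i·y_{i+1} − x_{i+1}·y_i), indices taken mod 6.
Cross-terms: 52, -322, -67, 28, -1, -116  ⇒  Σ = -426
Signed area = Σ/2 = -213 (negative ⇒ clockwise traversal).

-213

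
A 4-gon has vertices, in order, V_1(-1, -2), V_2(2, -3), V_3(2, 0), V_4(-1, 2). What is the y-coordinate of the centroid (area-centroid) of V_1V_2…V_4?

-5/7

Apply the shoelace formula. First the cross-terms c_i = x_i·y_{i+1} − x_{i+1}·y_i:
  7, 6, 4, 4  ⇒  2A = 21, A = 10.5.
Then Σ (y_i + y_{i+1})·c_i = -45, so ȳ = -45 / (6·10.5) = -5/7.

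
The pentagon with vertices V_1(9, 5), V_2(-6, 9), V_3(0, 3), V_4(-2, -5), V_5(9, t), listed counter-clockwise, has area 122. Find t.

The doubled signed area Σ (x_i y_{i+1} − x_{i+1} y_i) is linear in t.
With t=0 it equals 189; the coefficient of t is -11 (from the two edges through V_5).
So -11·t + 189 = 2·122 = 244 ⇒ t = -5.

-5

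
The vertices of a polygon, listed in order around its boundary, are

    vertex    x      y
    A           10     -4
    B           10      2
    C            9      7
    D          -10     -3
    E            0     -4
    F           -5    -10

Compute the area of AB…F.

147.5

Apply the shoelace formula: 2A = Σ (x_i·y_{i+1} − x_{i+1}·y_i), indices taken mod 6.
Cross-terms: 60, 52, 43, 40, -20, 120  ⇒  Σ = 295
Area = |Σ|/2 = 147.5.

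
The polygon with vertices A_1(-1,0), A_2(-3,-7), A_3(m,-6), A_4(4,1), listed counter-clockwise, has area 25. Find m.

The doubled signed area Σ (x_i y_{i+1} − x_{i+1} y_i) is linear in m.
With m=0 it equals 50; the coefficient of m is 8 (from the two edges through A_3).
So 8·m + 50 = 2·25 = 50 ⇒ m = 0.

0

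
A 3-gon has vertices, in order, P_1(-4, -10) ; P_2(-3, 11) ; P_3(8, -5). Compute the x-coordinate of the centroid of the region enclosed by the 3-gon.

Apply the shoelace formula. First the cross-terms c_i = x_i·y_{i+1} − x_{i+1}·y_i:
  -74, -73, -100  ⇒  2A = -247, A = -123.5.
Then Σ (x_i + x_{i+1})·c_i = -247, so x̄ = -247 / (6·(-123.5)) = 1/3.

1/3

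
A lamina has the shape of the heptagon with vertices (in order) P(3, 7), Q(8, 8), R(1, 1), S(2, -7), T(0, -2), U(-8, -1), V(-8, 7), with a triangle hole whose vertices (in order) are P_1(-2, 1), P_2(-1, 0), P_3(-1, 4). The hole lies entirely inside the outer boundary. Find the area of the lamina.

99

Outer boundary:
Apply the shoelace formula: 2A = Σ (x_i·y_{i+1} − x_{i+1}·y_i), indices taken mod 7.
Cross-terms: -32, 0, -9, -4, -16, -64, -77  ⇒  Σ = -202
Area = |Σ|/2 = 101.
Hole:
Apply the shoelace (surveyor's) formula: 2A = Σ (x_i·y_{i+1} − x_{i+1}·y_i), indices taken mod 3.
Σ = (1) + (-4) + (7) = 4
Area = |Σ|/2 = 2.
Net area = 101 − 2 = 99.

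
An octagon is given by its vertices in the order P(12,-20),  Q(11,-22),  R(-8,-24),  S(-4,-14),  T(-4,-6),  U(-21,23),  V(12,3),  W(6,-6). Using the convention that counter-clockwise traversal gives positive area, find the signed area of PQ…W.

-597.5

Apply the shoelace formula: 2A = Σ (x_i·y_{i+1} − x_{i+1}·y_i), indices taken mod 8.
P→Q: (12)(-22) − (11)(-20) = -44
Q→R: (11)(-24) − (-8)(-22) = -440
R→S: (-8)(-14) − (-4)(-24) = 16
S→T: (-4)(-6) − (-4)(-14) = -32
T→U: (-4)(23) − (-21)(-6) = -218
U→V: (-21)(3) − (12)(23) = -339
V→W: (12)(-6) − (6)(3) = -90
W→P: (6)(-20) − (12)(-6) = -48
Σ = -1195
Signed area = Σ/2 = -597.5 (negative ⇒ clockwise traversal).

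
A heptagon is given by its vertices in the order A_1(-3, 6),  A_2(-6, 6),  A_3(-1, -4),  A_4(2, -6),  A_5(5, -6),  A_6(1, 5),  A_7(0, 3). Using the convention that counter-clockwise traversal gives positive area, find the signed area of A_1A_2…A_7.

61.5

A_1→A_2: (-3)(6) − (-6)(6) = 18
A_2→A_3: (-6)(-4) − (-1)(6) = 30
A_3→A_4: (-1)(-6) − (2)(-4) = 14
A_4→A_5: (2)(-6) − (5)(-6) = 18
A_5→A_6: (5)(5) − (1)(-6) = 31
A_6→A_7: (1)(3) − (0)(5) = 3
A_7→A_1: (0)(6) − (-3)(3) = 9
Σ = 123
Signed area = Σ/2 = 61.5 (positive ⇒ counter-clockwise traversal).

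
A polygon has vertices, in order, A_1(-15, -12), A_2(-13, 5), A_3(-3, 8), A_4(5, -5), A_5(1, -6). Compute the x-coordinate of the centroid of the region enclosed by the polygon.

-380/59

Apply Gauss's area formula. First the cross-terms c_i = x_i·y_{i+1} − x_{i+1}·y_i:
  -231, -89, -25, -25, -102  ⇒  2A = -472, A = -236.
Then Σ (x_i + x_{i+1})·c_i = 9120, so x̄ = 9120 / (6·(-236)) = -380/59.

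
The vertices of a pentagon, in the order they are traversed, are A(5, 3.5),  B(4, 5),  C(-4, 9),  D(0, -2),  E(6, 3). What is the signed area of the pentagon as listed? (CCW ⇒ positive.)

Σ = (11) + (56) + (8) + (12) + (6) = 93
Signed area = Σ/2 = 46.5 (positive ⇒ counter-clockwise traversal).

46.5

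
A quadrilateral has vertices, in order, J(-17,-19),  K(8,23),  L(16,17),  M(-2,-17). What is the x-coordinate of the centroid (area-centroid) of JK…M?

Apply the surveyor's formula. First the cross-terms c_i = x_i·y_{i+1} − x_{i+1}·y_i:
  -239, -232, -238, -251  ⇒  2A = -960, A = -480.
Then Σ (x_i + x_{i+1})·c_i = -1980, so x̄ = -1980 / (6·(-480)) = 0.6875.

0.6875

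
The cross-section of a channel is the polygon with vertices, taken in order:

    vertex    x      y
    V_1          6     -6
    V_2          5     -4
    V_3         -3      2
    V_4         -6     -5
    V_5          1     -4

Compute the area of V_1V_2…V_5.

39

Apply Gauss's area formula: 2A = Σ (x_i·y_{i+1} − x_{i+1}·y_i), indices taken mod 5.
Cross-terms: 6, -2, 27, 29, 18  ⇒  Σ = 78
Area = |Σ|/2 = 39.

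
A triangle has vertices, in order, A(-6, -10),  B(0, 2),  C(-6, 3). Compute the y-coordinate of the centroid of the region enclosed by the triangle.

Apply Gauss's area formula. First the cross-terms c_i = x_i·y_{i+1} − x_{i+1}·y_i:
  -12, 12, 78  ⇒  2A = 78, A = 39.
Then Σ (y_i + y_{i+1})·c_i = -390, so ȳ = -390 / (6·39) = -5/3.

-5/3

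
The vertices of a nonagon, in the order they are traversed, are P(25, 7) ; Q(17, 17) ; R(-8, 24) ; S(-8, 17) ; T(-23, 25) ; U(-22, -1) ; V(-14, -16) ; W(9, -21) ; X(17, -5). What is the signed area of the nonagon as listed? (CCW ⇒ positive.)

Cross-terms: 306, 544, 56, 191, 573, 338, 438, 312, 244  ⇒  Σ = 3002
Signed area = Σ/2 = 1501 (positive ⇒ counter-clockwise traversal).

1501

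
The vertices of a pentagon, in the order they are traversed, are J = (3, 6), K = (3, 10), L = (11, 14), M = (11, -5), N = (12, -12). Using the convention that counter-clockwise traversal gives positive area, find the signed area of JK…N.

-114.5

Σ = (12) + (-68) + (-209) + (-72) + (108) = -229
Signed area = Σ/2 = -114.5 (negative ⇒ clockwise traversal).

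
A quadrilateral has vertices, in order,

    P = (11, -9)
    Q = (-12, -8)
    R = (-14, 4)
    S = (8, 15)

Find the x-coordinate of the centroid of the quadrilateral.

Apply Gauss's area formula. First the cross-terms c_i = x_i·y_{i+1} − x_{i+1}·y_i:
  -196, -160, -242, -237  ⇒  2A = -835, A = -417.5.
Then Σ (x_i + x_{i+1})·c_i = 1305, so x̄ = 1305 / (6·(-417.5)) = -87/167.

-87/167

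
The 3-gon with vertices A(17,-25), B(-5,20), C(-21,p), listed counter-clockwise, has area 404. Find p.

Write out the shoelace sum; only the two edges meeting at C involve p:
2·Area = [((-5)·p − (-21)·20) + ((-21)·(-25) − 17·p)] + 215
       = -22·p + 1160 = 808
⇒ p = 16.

16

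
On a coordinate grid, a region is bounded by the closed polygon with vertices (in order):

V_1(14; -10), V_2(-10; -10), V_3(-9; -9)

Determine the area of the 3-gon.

12

V_1→V_2: (14)(-10) − (-10)(-10) = -240
V_2→V_3: (-10)(-9) − (-9)(-10) = 0
V_3→V_1: (-9)(-10) − (14)(-9) = 216
Σ = -24
Area = |Σ|/2 = 12.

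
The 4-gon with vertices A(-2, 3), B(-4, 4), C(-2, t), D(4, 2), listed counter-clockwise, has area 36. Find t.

The doubled signed area Σ (x_i y_{i+1} − x_{i+1} y_i) is linear in t.
With t=0 it equals 24; the coefficient of t is -8 (from the two edges through C).
So -8·t + 24 = 2·36 = 72 ⇒ t = -6.

-6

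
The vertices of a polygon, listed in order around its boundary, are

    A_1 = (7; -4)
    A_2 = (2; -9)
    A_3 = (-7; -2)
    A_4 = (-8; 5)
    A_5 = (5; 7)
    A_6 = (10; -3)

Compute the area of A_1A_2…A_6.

Apply the shoelace formula: 2A = Σ (x_i·y_{i+1} − x_{i+1}·y_i), indices taken mod 6.
Σ = (-55) + (-67) + (-51) + (-81) + (-85) + (-19) = -358
Area = |Σ|/2 = 179.

179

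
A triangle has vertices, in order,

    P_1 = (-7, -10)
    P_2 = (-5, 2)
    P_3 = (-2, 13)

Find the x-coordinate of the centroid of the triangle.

-14/3

Apply the shoelace formula. First the cross-terms c_i = x_i·y_{i+1} − x_{i+1}·y_i:
  -64, -61, 111  ⇒  2A = -14, A = -7.
Then Σ (x_i + x_{i+1})·c_i = 196, so x̄ = 196 / (6·(-7)) = -14/3.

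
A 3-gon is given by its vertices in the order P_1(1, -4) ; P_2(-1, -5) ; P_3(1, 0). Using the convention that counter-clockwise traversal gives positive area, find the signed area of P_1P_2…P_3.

Cross-terms: -9, 5, -4  ⇒  Σ = -8
Signed area = Σ/2 = -4 (negative ⇒ clockwise traversal).

-4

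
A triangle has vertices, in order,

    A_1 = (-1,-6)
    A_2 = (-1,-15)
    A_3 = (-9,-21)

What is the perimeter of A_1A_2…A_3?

36

|A_1A_2| = √((0)² + (-9)²) = √81 = 9
|A_2A_3| = √((-8)² + (-6)²) = √100 = 10
|A_3A_1| = √((8)² + (15)²) = √289 = 17
Perimeter = 9 + 10 + 17 = 36.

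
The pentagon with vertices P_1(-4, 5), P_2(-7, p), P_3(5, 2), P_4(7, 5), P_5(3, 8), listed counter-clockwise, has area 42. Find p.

Write out the shoelace sum; only the two edges meeting at P_2 involve p:
2·Area = [((-4)·p − (-7)·5) + ((-7)·2 − 5·p)] + 99
       = -9·p + 120 = 84
⇒ p = 4.

4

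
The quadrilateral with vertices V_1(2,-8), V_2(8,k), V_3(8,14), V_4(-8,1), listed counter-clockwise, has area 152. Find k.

Write out the shoelace sum; only the two edges meeting at V_2 involve k:
2·Area = [(2·k − 8·(-8)) + (8·14 − 8·k)] + 182
       = -6·k + 358 = 304
⇒ k = 9.

9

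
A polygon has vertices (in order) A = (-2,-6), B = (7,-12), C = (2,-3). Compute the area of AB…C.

Apply the surveyor's formula: 2A = Σ (x_i·y_{i+1} − x_{i+1}·y_i), indices taken mod 3.
Σ = (66) + (3) + (-18) = 51
Area = |Σ|/2 = 25.5.

25.5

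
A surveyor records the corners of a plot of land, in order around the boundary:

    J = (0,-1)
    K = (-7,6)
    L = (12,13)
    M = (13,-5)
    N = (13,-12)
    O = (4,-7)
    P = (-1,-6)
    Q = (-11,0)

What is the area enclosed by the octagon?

Apply Gauss's area formula: 2A = Σ (x_i·y_{i+1} − x_{i+1}·y_i), indices taken mod 8.
Σ = (-7) + (-163) + (-229) + (-91) + (-43) + (-31) + (-66) + (11) = -619
Area = |Σ|/2 = 309.5.

309.5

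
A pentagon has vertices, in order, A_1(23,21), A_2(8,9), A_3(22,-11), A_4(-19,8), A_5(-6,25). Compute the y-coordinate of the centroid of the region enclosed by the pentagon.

927/88

Apply Gauss's area formula. First the cross-terms c_i = x_i·y_{i+1} − x_{i+1}·y_i:
  39, -286, -33, -427, -701  ⇒  2A = -1408, A = -704.
Then Σ (y_i + y_{i+1})·c_i = -44496, so ȳ = -44496 / (6·(-704)) = 927/88.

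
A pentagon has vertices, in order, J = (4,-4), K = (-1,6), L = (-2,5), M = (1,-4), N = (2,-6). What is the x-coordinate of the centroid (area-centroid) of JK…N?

Apply the shoelace (surveyor's) formula. First the cross-terms c_i = x_i·y_{i+1} − x_{i+1}·y_i:
  20, 7, 3, 2, 16  ⇒  2A = 48, A = 24.
Then Σ (x_i + x_{i+1})·c_i = 138, so x̄ = 138 / (6·24) = 23/24.

23/24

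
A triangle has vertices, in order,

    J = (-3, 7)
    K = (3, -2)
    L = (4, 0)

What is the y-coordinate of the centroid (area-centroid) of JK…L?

5/3

Apply the shoelace (surveyor's) formula. First the cross-terms c_i = x_i·y_{i+1} − x_{i+1}·y_i:
  -15, 8, 28  ⇒  2A = 21, A = 10.5.
Then Σ (y_i + y_{i+1})·c_i = 105, so ȳ = 105 / (6·10.5) = 5/3.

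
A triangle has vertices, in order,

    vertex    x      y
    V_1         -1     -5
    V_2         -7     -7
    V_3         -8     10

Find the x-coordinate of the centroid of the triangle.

Apply the surveyor's formula. First the cross-terms c_i = x_i·y_{i+1} − x_{i+1}·y_i:
  -28, -126, 50  ⇒  2A = -104, A = -52.
Then Σ (x_i + x_{i+1})·c_i = 1664, so x̄ = 1664 / (6·(-52)) = -16/3.

-16/3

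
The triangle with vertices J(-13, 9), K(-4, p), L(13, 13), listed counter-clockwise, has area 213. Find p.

Write out the shoelace sum; only the two edges meeting at K involve p:
2·Area = [((-13)·p − (-4)·9) + ((-4)·13 − 13·p)] + 286
       = -26·p + 270 = 426
⇒ p = -6.

-6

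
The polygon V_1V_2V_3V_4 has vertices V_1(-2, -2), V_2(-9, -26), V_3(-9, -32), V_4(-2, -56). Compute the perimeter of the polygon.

110

|V_1V_2| = √((-7)² + (-24)²) = √625 = 25
|V_2V_3| = √((0)² + (-6)²) = √36 = 6
|V_3V_4| = √((7)² + (-24)²) = √625 = 25
|V_4V_1| = √((0)² + (54)²) = √2916 = 54
Perimeter = 25 + 6 + 25 + 54 = 110.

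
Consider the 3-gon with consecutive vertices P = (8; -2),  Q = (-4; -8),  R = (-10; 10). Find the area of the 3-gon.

126

Apply Gauss's area formula: 2A = Σ (x_i·y_{i+1} − x_{i+1}·y_i), indices taken mod 3.
P→Q: (8)(-8) − (-4)(-2) = -72
Q→R: (-4)(10) − (-10)(-8) = -120
R→P: (-10)(-2) − (8)(10) = -60
Σ = -252
Area = |Σ|/2 = 126.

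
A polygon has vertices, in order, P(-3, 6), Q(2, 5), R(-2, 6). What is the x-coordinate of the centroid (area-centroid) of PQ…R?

Apply the surveyor's formula. First the cross-terms c_i = x_i·y_{i+1} − x_{i+1}·y_i:
  -27, 22, 6  ⇒  2A = 1, A = 0.5.
Then Σ (x_i + x_{i+1})·c_i = -3, so x̄ = -3 / (6·0.5) = -1.

-1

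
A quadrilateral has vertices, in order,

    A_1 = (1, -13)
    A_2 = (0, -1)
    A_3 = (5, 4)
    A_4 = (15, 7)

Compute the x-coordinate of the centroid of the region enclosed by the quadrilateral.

Apply the surveyor's formula. First the cross-terms c_i = x_i·y_{i+1} − x_{i+1}·y_i:
  -1, 5, -25, -202  ⇒  2A = -223, A = -111.5.
Then Σ (x_i + x_{i+1})·c_i = -3708, so x̄ = -3708 / (6·(-111.5)) = 1236/223.

1236/223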